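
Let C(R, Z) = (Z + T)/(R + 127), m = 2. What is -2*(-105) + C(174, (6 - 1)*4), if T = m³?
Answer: 9034/43 ≈ 210.09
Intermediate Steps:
T = 8 (T = 2³ = 8)
C(R, Z) = (8 + Z)/(127 + R) (C(R, Z) = (Z + 8)/(R + 127) = (8 + Z)/(127 + R))
-2*(-105) + C(174, (6 - 1)*4) = -2*(-105) + (8 + (6 - 1)*4)/(127 + 174) = 210 + (8 + 5*4)/301 = 210 + (8 + 20)/301 = 210 + (1/301)*28 = 210 + 4/43 = 9034/43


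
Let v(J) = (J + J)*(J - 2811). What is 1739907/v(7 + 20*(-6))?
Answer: 1739907/660824 ≈ 2.6329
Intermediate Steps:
v(J) = 2*J*(-2811 + J) (v(J) = (2*J)*(-2811 + J) = 2*J*(-2811 + J))
1739907/v(7 + 20*(-6)) = 1739907/((2*(7 + 20*(-6))*(-2811 + (7 + 20*(-6))))) = 1739907/((2*(7 - 120)*(-2811 + (7 - 120)))) = 1739907/((2*(-113)*(-2811 - 113))) = 1739907/((2*(-113)*(-2924))) = 1739907/660824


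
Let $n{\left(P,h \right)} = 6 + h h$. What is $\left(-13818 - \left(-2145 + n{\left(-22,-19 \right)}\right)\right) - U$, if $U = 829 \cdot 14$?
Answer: $-23646$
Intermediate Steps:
$n{\left(P,h \right)} = 6 + h^{2}$
$U = 11606$
$\left(-13818 - \left(-2145 + n{\left(-22,-19 \right)}\right)\right) - U = \left(-13818 - \left(-2145 + \left(6 + \left(-19\right)^{2}\right)\right)\right) - 11606 = \left(-13818 - \left(-2145 + \left(6 + 361\right)\right)\right) - 11606 = \left(-13818 - \left(-2145 + 367\right)\right) - 11606 = \left(-13818 - -1778\right) - 11606 = \left(-13818 + 1778\right) - 11606 = -12040 - 11606 = -23646$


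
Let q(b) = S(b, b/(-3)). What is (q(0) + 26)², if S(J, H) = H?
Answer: 676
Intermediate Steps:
q(b) = -b/3 (q(b) = b/(-3) = b*(-⅓) = -b/3)
(q(0) + 26)² = (-⅓*0 + 26)² = (0 + 26)² = 26² = 676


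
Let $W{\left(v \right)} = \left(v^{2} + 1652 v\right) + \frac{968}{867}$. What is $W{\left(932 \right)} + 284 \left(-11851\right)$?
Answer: $- \frac{830061364}{867} \approx -9.574 \cdot 10^{5}$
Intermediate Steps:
$W{\left(v \right)} = \frac{968}{867} + v^{2} + 1652 v$ ($W{\left(v \right)} = \left(v^{2} + 1652 v\right) + 968 \cdot \frac{1}{867} = \left(v^{2} + 1652 v\right) + \frac{968}{867} = \frac{968}{867} + v^{2} + 1652 v$)
$W{\left(932 \right)} + 284 \left(-11851\right) = \left(\frac{968}{867} + 932^{2} + 1652 \cdot 932\right) + 284 \left(-11851\right) = \left(\frac{968}{867} + 868624 + 1539664\right) - 3365684 = \frac{2087986664}{867} - 3365684 = - \frac{830061364}{867}$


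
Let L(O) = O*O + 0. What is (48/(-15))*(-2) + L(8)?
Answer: 352/5 ≈ 70.400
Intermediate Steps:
L(O) = O² (L(O) = O² + 0 = O²)
(48/(-15))*(-2) + L(8) = (48/(-15))*(-2) + 8² = (48*(-1/15))*(-2) + 64 = -16/5*(-2) + 64 = 32/5 + 64 = 352/5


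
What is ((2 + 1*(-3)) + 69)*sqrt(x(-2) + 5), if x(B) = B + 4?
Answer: 68*sqrt(7) ≈ 179.91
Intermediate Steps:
x(B) = 4 + B
((2 + 1*(-3)) + 69)*sqrt(x(-2) + 5) = ((2 + 1*(-3)) + 69)*sqrt((4 - 2) + 5) = ((2 - 3) + 69)*sqrt(2 + 5) = (-1 + 69)*sqrt(7) = 68*sqrt(7)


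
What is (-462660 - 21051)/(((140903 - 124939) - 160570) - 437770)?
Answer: 483711/582376 ≈ 0.83058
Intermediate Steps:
(-462660 - 21051)/(((140903 - 124939) - 160570) - 437770) = -483711/((15964 - 160570) - 437770) = -483711/(-144606 - 437770) = -483711/(-582376) = -483711*(-1/582376) = 483711/582376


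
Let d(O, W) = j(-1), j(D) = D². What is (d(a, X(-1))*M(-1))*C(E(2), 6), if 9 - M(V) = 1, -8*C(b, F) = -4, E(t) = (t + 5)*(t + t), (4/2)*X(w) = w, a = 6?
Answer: 4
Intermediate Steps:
X(w) = w/2
d(O, W) = 1 (d(O, W) = (-1)² = 1)
E(t) = 2*t*(5 + t) (E(t) = (5 + t)*(2*t) = 2*t*(5 + t))
C(b, F) = ½ (C(b, F) = -⅛*(-4) = ½)
M(V) = 8 (M(V) = 9 - 1*1 = 9 - 1 = 8)
(d(a, X(-1))*M(-1))*C(E(2), 6) = (1*8)*(½) = 8*(½) = 4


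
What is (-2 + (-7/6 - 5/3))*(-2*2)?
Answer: 58/3 ≈ 19.333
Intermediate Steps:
(-2 + (-7/6 - 5/3))*(-2*2) = (-2 + (-7*1/6 - 5*1/3))*(-4) = (-2 + (-7/6 - 5/3))*(-4) = (-2 - 17/6)*(-4) = -29/6*(-4) = 58/3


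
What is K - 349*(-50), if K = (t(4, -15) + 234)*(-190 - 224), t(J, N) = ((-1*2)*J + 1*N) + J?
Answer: -71560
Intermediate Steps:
t(J, N) = N - J (t(J, N) = (-2*J + N) + J = (N - 2*J) + J = N - J)
K = -89010 (K = ((-15 - 1*4) + 234)*(-190 - 224) = ((-15 - 4) + 234)*(-414) = (-19 + 234)*(-414) = 215*(-414) = -89010)
K - 349*(-50) = -89010 - 349*(-50) = -89010 + 17450 = -71560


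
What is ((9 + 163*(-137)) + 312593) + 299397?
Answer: 589668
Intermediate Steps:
((9 + 163*(-137)) + 312593) + 299397 = ((9 - 22331) + 312593) + 299397 = (-22322 + 312593) + 299397 = 290271 + 299397 = 589668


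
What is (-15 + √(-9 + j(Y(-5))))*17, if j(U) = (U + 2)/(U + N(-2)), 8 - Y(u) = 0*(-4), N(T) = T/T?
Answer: -255 + 17*I*√71/3 ≈ -255.0 + 47.748*I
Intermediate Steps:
N(T) = 1
Y(u) = 8 (Y(u) = 8 - 0*(-4) = 8 - 1*0 = 8 + 0 = 8)
j(U) = (2 + U)/(1 + U) (j(U) = (U + 2)/(U + 1) = (2 + U)/(1 + U))
(-15 + √(-9 + j(Y(-5))))*17 = (-15 + √(-9 + (2 + 8)/(1 + 8)))*17 = (-15 + √(-9 + 10/9))*17 = (-15 + √(-71/9))*17 = (-15 + I*√71/3)*17 = -255 + 17*I*√71/3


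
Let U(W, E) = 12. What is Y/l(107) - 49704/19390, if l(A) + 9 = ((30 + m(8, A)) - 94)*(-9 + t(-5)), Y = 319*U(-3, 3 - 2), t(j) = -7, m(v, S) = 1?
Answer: 4095104/3228435 ≈ 1.2684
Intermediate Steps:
Y = 3828 (Y = 319*12 = 3828)
l(A) = 999 (l(A) = -9 + ((30 + 1) - 94)*(-9 - 7) = -9 + (31 - 94)*(-16) = -9 - 63*(-16) = -9 + 1008 = 999)
Y/l(107) - 49704/19390 = 3828/999 - 49704/19390 = 3828*(1/999) - 49704*1/19390 = 1276/333 - 24852/9695 = 4095104/3228435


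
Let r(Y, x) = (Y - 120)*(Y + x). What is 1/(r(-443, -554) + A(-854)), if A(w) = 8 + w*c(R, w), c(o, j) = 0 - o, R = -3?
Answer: 1/558757 ≈ 1.7897e-6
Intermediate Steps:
c(o, j) = -o
A(w) = 8 + 3*w (A(w) = 8 + w*(-1*(-3)) = 8 + w*3 = 8 + 3*w)
r(Y, x) = (-120 + Y)*(Y + x)
1/(r(-443, -554) + A(-854)) = 1/(((-443)**2 - 120*(-443) - 120*(-554) - 443*(-554)) + (8 + 3*(-854))) = 1/((196249 + 53160 + 66480 + 245422) + (8 - 2562)) = 1/(561311 - 2554) = 1/558757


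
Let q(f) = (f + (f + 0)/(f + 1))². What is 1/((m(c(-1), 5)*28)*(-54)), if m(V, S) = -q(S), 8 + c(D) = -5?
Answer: 1/51450 ≈ 1.9436e-5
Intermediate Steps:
c(D) = -13 (c(D) = -8 - 5 = -13)
q(f) = (f + f/(1 + f))²
m(V, S) = -S²*(2 + S)²/(1 + S)²
1/((m(c(-1), 5)*28)*(-54)) = 1/((-1*5²*(2 + 5)²/(1 + 5)²*28)*(-54)) = 1/((-1*25*7²/6²*28)*(-54)) = 1/((-1*25*1/36*49*28)*(-54)) = 1/(-1225/36*28*(-54)) = 1/(-8575/9*(-54)) = 1/51450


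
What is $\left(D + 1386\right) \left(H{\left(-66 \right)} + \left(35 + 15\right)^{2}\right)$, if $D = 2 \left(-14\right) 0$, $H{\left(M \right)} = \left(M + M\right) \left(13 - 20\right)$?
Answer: $4745664$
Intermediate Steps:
$H{\left(M \right)} = - 14 M$ ($H{\left(M \right)} = 2 M \left(-7\right) = - 14 M$)
$D = 0$ ($D = \left(-28\right) 0 = 0$)
$\left(D + 1386\right) \left(H{\left(-66 \right)} + \left(35 + 15\right)^{2}\right) = \left(0 + 1386\right) \left(\left(-14\right) \left(-66\right) + \left(35 + 15\right)^{2}\right) = 1386 \left(924 + 50^{2}\right) = 1386 \left(924 + 2500\right) = 1386 \cdot 3424 = 4745664$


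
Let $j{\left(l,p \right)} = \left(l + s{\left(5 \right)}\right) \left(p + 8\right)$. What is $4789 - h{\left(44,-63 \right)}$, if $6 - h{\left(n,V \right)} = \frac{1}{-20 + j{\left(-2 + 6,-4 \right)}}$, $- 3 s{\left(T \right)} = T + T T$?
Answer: $\frac{210451}{44} \approx 4783.0$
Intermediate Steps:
$s{\left(T \right)} = - \frac{T}{3} - \frac{T^{2}}{3}$ ($s{\left(T \right)} = - \frac{T + T T}{3} = - \frac{T + T^{2}}{3} = - \frac{T}{3} - \frac{T^{2}}{3}$)
$j{\left(l,p \right)} = \left(-10 + l\right) \left(8 + p\right)$ ($j{\left(l,p \right)} = \left(l - \frac{5 \left(1 + 5\right)}{3}\right) \left(p + 8\right) = \left(l - \frac{5}{3} \cdot 6\right) \left(8 + p\right) = \left(l - 10\right) \left(8 + p\right) = \left(-10 + l\right) \left(8 + p\right)$)
$h{\left(n,V \right)} = \frac{265}{44}$ ($h{\left(n,V \right)} = 6 - \frac{1}{-20 + \left(-80 - -40 + 8 \left(-2 + 6\right) + \left(-2 + 6\right) \left(-4\right)\right)} = 6 - \frac{1}{-20 + \left(-80 + 40 + 8 \cdot 4 + 4 \left(-4\right)\right)} = 6 - \frac{1}{-20 + \left(-80 + 40 + 32 - 16\right)} = 6 - \frac{1}{-20 - 24} = 6 - \frac{1}{-44} = 6 - - \frac{1}{44} = 6 + \frac{1}{44} = \frac{265}{44}$)
$4789 - h{\left(44,-63 \right)} = 4789 - \frac{265}{44} = \frac{210451}{44}$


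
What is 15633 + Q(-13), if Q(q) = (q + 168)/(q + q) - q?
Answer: 406641/26 ≈ 15640.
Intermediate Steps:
Q(q) = -q + (168 + q)/(2*q) (Q(q) = (168 + q)/((2*q)) - q = (168 + q)*(1/(2*q)) - q = (168 + q)/(2*q) - q = -q + (168 + q)/(2*q))
15633 + Q(-13) = 15633 + (½ - 1*(-13) + 84/(-13)) = 15633 + (½ + 13 + 84*(-1/13)) = 15633 + (½ + 13 - 84/13) = 15633 + 183/26 = 406641/26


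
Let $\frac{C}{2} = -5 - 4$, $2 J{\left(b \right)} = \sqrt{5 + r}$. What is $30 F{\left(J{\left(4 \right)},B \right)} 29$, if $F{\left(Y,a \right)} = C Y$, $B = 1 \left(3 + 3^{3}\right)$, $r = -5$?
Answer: $0$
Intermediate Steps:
$J{\left(b \right)} = 0$ ($J{\left(b \right)} = \frac{\sqrt{5 - 5}}{2} = \frac{\sqrt{0}}{2} = \frac{1}{2} \cdot 0 = 0$)
$C = -18$ ($C = 2 \left(-5 - 4\right) = 2 \left(-9\right) = -18$)
$B = 30$ ($B = 1 \left(3 + 27\right) = 1 \cdot 30 = 30$)
$F{\left(Y,a \right)} = - 18 Y$
$30 F{\left(J{\left(4 \right)},B \right)} 29 = 30 \left(\left(-18\right) 0\right) 29 = 30 \cdot 0 \cdot 29 = 0 \cdot 29 = 0$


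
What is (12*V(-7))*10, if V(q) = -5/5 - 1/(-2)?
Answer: -60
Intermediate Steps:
V(q) = -½ (V(q) = -5*⅕ - 1*(-½) = -1 + ½ = -½)
(12*V(-7))*10 = (12*(-½))*10 = -6*10 = -60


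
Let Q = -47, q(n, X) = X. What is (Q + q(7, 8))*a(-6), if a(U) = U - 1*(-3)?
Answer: 117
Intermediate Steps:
a(U) = 3 + U (a(U) = U + 3 = 3 + U)
(Q + q(7, 8))*a(-6) = (-47 + 8)*(3 - 6) = -39*(-3) = 117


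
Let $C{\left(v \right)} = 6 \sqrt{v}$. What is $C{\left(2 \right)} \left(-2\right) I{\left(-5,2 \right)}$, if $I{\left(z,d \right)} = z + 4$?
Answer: $12 \sqrt{2} \approx 16.971$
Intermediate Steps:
$I{\left(z,d \right)} = 4 + z$
$C{\left(2 \right)} \left(-2\right) I{\left(-5,2 \right)} = 6 \sqrt{2} \left(-2\right) \left(4 - 5\right) = - 12 \sqrt{2} \left(-1\right) = 12 \sqrt{2}$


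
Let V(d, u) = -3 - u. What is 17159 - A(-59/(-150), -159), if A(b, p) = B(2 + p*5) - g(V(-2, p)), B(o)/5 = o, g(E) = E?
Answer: 21280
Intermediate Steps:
B(o) = 5*o
A(b, p) = 13 + 26*p (A(b, p) = 5*(2 + p*5) - (-3 - p) = 5*(2 + 5*p) + (3 + p) = (10 + 25*p) + (3 + p) = 13 + 26*p)
17159 - A(-59/(-150), -159) = 17159 - (13 + 26*(-159)) = 17159 - (13 - 4134) = 17159 - 1*(-4121) = 17159 + 4121 = 21280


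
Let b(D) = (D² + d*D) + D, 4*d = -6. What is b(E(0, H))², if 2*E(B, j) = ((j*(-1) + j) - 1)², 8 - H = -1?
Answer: 0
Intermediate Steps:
H = 9 (H = 8 - 1*(-1) = 8 + 1 = 9)
d = -3/2 (d = (¼)*(-6) = -3/2 ≈ -1.5000)
E(B, j) = ½ (E(B, j) = ((j*(-1) + j) - 1)²/2 = ((-j + j) - 1)²/2 = (0 - 1)²/2 = (½)*(-1)² = (½)*1 = ½)
b(D) = D² - D/2 (b(D) = (D² - 3*D/2) + D = D² - D/2)
b(E(0, H))² = ((-½ + ½)/2)² = ((½)*0)² = 0² = 0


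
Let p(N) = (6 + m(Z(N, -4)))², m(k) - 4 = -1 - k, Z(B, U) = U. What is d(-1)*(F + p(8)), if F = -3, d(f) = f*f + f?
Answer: 0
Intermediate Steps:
d(f) = f + f² (d(f) = f² + f = f + f²)
m(k) = 3 - k (m(k) = 4 + (-1 - k) = 3 - k)
p(N) = 169 (p(N) = (6 + (3 - 1*(-4)))² = (6 + (3 + 4))² = (6 + 7)² = 13² = 169)
d(-1)*(F + p(8)) = (-(1 - 1))*(-3 + 169) = -1*0*166 = 0*166 = 0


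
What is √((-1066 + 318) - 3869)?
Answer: 9*I*√57 ≈ 67.948*I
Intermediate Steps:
√((-1066 + 318) - 3869) = √(-748 - 3869) = √(-4617) = 9*I*√57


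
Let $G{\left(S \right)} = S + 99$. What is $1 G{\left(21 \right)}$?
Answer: $120$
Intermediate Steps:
$G{\left(S \right)} = 99 + S$
$1 G{\left(21 \right)} = 1 \left(99 + 21\right) = 1 \cdot 120 = 120$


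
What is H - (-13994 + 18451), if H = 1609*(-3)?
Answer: -9284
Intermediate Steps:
H = -4827
H - (-13994 + 18451) = -4827 - (-13994 + 18451) = -4827 - 1*4457 = -4827 - 4457 = -9284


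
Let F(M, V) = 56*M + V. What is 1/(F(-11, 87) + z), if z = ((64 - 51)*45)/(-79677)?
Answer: -681/360254 ≈ -0.0018903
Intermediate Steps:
F(M, V) = V + 56*M
z = -5/681 (z = (13*45)*(-1/79677) = 585*(-1/79677) = -5/681 ≈ -0.0073421)
1/(F(-11, 87) + z) = 1/((87 + 56*(-11)) - 5/681) = 1/((87 - 616) - 5/681) = 1/(-529 - 5/681) = 1/(-360254/681) = -681/360254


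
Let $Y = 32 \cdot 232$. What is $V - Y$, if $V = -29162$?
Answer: $-36586$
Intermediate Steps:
$Y = 7424$
$V - Y = -29162 - 7424 = -36586$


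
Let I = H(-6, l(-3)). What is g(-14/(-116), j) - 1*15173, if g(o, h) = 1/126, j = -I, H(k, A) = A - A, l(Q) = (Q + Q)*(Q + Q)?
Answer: -1911797/126 ≈ -15173.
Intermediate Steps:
l(Q) = 4*Q² (l(Q) = (2*Q)*(2*Q) = 4*Q²)
H(k, A) = 0
I = 0
j = 0 (j = -1*0 = 0)
g(o, h) = 1/126
g(-14/(-116), j) - 1*15173 = 1/126 - 1*15173 = 1/126 - 15173 = -1911797/126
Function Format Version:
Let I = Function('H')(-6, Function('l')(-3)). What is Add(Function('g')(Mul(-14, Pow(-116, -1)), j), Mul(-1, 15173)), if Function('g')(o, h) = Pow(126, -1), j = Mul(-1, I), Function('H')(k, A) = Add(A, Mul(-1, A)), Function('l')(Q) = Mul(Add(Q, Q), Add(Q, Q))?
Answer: Rational(-1911797, 126) ≈ -15173.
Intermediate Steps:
Function('l')(Q) = Mul(4, Pow(Q, 2)) (Function('l')(Q) = Mul(Mul(2, Q), Mul(2, Q)) = Mul(4, Pow(Q, 2)))
Function('H')(k, A) = 0
I = 0
j = 0 (j = Mul(-1, 0) = 0)
Function('g')(o, h) = Rational(1, 126)
Add(Function('g')(Mul(-14, Pow(-116, -1)), j), Mul(-1, 15173)) = Add(Rational(1, 126), Mul(-1, 15173)) = Add(Rational(1, 126), -15173) = Rational(-1911797, 126)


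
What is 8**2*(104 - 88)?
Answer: 1024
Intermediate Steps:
8**2*(104 - 88) = 64*16 = 1024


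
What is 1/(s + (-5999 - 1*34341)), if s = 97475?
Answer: 1/57135 ≈ 1.7502e-5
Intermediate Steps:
1/(s + (-5999 - 1*34341)) = 1/(97475 + (-5999 - 1*34341)) = 1/(97475 + (-5999 - 34341)) = 1/(97475 - 40340) = 1/57135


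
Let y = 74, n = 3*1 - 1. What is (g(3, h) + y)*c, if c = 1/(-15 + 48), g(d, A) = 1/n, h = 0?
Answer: 149/66 ≈ 2.2576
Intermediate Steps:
n = 2 (n = 3 - 1 = 2)
g(d, A) = 1/2
c = 1/33 ≈ 0.030303
(g(3, h) + y)*c = (1/2 + 74)*(1/33) = (149/2)*(1/33) = 149/66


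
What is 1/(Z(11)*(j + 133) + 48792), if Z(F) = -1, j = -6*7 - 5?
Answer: 1/48706 ≈ 2.0531e-5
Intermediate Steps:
j = -47 (j = -42 - 5 = -47)
1/(Z(11)*(j + 133) + 48792) = 1/(-(-47 + 133) + 48792) = 1/(-1*86 + 48792) = 1/(-86 + 48792) = 1/48706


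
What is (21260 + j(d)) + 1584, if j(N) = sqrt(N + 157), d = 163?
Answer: 22844 + 8*sqrt(5) ≈ 22862.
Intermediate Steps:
j(N) = sqrt(157 + N)
(21260 + j(d)) + 1584 = (21260 + sqrt(157 + 163)) + 1584 = (21260 + sqrt(320)) + 1584 = (21260 + 8*sqrt(5)) + 1584 = 22844 + 8*sqrt(5)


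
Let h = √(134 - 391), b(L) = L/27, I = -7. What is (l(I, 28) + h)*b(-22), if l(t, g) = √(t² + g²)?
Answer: -154*√17/27 - 22*I*√257/27 ≈ -23.517 - 13.062*I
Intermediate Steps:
l(t, g) = √(g² + t²)
b(L) = L/27 (b(L) = L*(1/27) = L/27)
h = I*√257 (h = √(-257) = I*√257 ≈ 16.031*I)
(l(I, 28) + h)*b(-22) = (√(28² + (-7)²) + I*√257)*((1/27)*(-22)) = (√(784 + 49) + I*√257)*(-22/27) = (√833 + I*√257)*(-22/27) = (7*√17 + I*√257)*(-22/27) = -154*√17/27 - 22*I*√257/27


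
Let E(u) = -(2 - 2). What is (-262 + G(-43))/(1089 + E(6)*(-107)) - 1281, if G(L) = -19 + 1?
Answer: -1395289/1089 ≈ -1281.3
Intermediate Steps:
E(u) = 0 (E(u) = -1*0 = 0)
G(L) = -18
(-262 + G(-43))/(1089 + E(6)*(-107)) - 1281 = (-262 - 18)/(1089 + 0*(-107)) - 1281 = -280/(1089 + 0) - 1281 = -280/1089 - 1281 = -1395289/1089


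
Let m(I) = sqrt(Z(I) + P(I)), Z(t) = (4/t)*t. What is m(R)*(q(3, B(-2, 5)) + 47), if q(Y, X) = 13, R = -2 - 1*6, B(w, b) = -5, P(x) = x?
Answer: 120*I ≈ 120.0*I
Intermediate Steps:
Z(t) = 4
R = -8 (R = -2 - 6 = -8)
m(I) = sqrt(4 + I)
m(R)*(q(3, B(-2, 5)) + 47) = sqrt(4 - 8)*(13 + 47) = sqrt(-4)*60 = (2*I)*60 = 120*I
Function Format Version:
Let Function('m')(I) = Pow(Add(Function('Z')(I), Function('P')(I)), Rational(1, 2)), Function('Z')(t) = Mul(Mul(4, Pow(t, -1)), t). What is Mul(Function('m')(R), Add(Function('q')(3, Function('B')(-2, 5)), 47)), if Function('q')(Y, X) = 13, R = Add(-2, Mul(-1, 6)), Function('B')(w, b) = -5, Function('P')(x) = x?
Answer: Mul(120, I) ≈ Mul(120.00, I)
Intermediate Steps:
Function('Z')(t) = 4
R = -8 (R = Add(-2, -6) = -8)
Function('m')(I) = Pow(Add(4, I), Rational(1, 2))
Mul(Function('m')(R), Add(Function('q')(3, Function('B')(-2, 5)), 47)) = Mul(Pow(Add(4, -8), Rational(1, 2)), Add(13, 47)) = Mul(Pow(-4, Rational(1, 2)), 60) = Mul(Mul(2, I), 60) = Mul(120, I)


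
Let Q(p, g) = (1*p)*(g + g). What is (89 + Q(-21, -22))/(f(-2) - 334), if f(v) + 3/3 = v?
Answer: -1013/337 ≈ -3.0059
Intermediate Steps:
f(v) = -1 + v
Q(p, g) = 2*g*p (Q(p, g) = p*(2*g) = 2*g*p)
(89 + Q(-21, -22))/(f(-2) - 334) = (89 + 2*(-22)*(-21))/((-1 - 2) - 334) = (89 + 924)/(-3 - 334) = 1013/(-337) = 1013*(-1/337) = -1013/337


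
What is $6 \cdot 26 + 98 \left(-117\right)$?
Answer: $-11310$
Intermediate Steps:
$6 \cdot 26 + 98 \left(-117\right) = 156 - 11466 = -11310$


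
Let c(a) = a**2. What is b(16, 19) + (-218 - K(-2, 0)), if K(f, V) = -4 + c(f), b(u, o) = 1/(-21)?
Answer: -4579/21 ≈ -218.05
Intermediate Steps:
b(u, o) = -1/21
K(f, V) = -4 + f**2
b(16, 19) + (-218 - K(-2, 0)) = -1/21 + (-218 - (-4 + (-2)**2)) = -1/21 + (-218 - (-4 + 4)) = -1/21 + (-218 - 1*0) = -1/21 + (-218 + 0) = -1/21 - 218 = -4579/21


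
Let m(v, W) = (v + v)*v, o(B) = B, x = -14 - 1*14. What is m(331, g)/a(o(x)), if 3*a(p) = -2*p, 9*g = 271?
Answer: 328683/28 ≈ 11739.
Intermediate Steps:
x = -28 (x = -14 - 14 = -28)
g = 271/9 (g = (⅑)*271 = 271/9 ≈ 30.111)
m(v, W) = 2*v² (m(v, W) = (2*v)*v = 2*v²)
a(p) = -2*p/3 (a(p) = (-2*p)/3 = -2*p/3)
m(331, g)/a(o(x)) = (2*331²)/((-⅔*(-28))) = (2*109561)/(56/3) = 219122*(3/56) = 328683/28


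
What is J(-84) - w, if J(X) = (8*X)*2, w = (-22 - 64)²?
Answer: -8740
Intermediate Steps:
w = 7396 (w = (-86)² = 7396)
J(X) = 16*X
J(-84) - w = 16*(-84) - 1*7396 = -1344 - 7396 = -8740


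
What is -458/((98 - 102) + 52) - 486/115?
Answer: -37999/2760 ≈ -13.768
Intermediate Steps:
-458/((98 - 102) + 52) - 486/115 = -458/(-4 + 52) - 486*1/115 = -458/48 - 486/115 = -458*1/48 - 486/115 = -229/24 - 486/115 = -37999/2760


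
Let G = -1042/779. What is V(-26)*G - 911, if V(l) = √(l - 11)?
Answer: -911 - 1042*I*√37/779 ≈ -911.0 - 8.1364*I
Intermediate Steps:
V(l) = √(-11 + l)
G = -1042/779 (G = -1042*1/779 = -1042/779 ≈ -1.3376)
V(-26)*G - 911 = √(-11 - 26)*(-1042/779) - 911 = √(-37)*(-1042/779) - 911 = (I*√37)*(-1042/779) - 911 = -1042*I*√37/779 - 911 = -911 - 1042*I*√37/779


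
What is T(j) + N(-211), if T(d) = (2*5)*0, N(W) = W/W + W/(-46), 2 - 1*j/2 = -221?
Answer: 257/46 ≈ 5.5870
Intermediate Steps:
j = 446 (j = 4 - 2*(-221) = 4 + 442 = 446)
N(W) = 1 - W/46 (N(W) = 1 + W*(-1/46) = 1 - W/46)
T(d) = 0 (T(d) = 10*0 = 0)
T(j) + N(-211) = 0 + (1 - 1/46*(-211)) = 0 + (1 + 211/46) = 0 + 257/46 = 257/46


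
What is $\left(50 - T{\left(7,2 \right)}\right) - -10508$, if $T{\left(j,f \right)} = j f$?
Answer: $10544$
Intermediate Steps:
$T{\left(j,f \right)} = f j$
$\left(50 - T{\left(7,2 \right)}\right) - -10508 = \left(50 - 2 \cdot 7\right) - -10508 = \left(50 - 14\right) + 10508 = 36 + 10508 = 10544$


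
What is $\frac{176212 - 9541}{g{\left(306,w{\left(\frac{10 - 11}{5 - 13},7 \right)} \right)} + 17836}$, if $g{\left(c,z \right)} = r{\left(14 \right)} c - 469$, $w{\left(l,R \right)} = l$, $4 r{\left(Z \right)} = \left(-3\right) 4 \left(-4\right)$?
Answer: $\frac{55557}{7013} \approx 7.922$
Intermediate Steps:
$r{\left(Z \right)} = 12$ ($r{\left(Z \right)} = \frac{\left(-3\right) 4 \left(-4\right)}{4} = \frac{\left(-12\right) \left(-4\right)}{4} = \frac{1}{4} \cdot 48 = 12$)
$g{\left(c,z \right)} = -469 + 12 c$ ($g{\left(c,z \right)} = 12 c - 469 = -469 + 12 c$)
$\frac{176212 - 9541}{g{\left(306,w{\left(\frac{10 - 11}{5 - 13},7 \right)} \right)} + 17836} = \frac{176212 - 9541}{\left(-469 + 12 \cdot 306\right) + 17836} = \frac{166671}{\left(-469 + 3672\right) + 17836} = \frac{166671}{3203 + 17836} = \frac{166671}{21039} = 166671 \cdot \frac{1}{21039} = \frac{55557}{7013}$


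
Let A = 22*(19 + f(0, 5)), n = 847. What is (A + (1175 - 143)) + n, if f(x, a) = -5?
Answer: 2187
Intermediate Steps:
A = 308 (A = 22*(19 - 5) = 22*14 = 308)
(A + (1175 - 143)) + n = (308 + (1175 - 143)) + 847 = (308 + 1032) + 847 = 1340 + 847 = 2187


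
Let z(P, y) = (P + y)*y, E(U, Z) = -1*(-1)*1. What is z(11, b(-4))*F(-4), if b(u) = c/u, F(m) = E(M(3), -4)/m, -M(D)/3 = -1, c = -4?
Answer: -3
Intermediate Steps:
M(D) = 3 (M(D) = -3*(-1) = 3)
E(U, Z) = 1 (E(U, Z) = 1*1 = 1)
F(m) = 1/m
b(u) = -4/u
z(P, y) = y*(P + y)
z(11, b(-4))*F(-4) = ((-4/(-4))*(11 - 4/(-4)))/(-4) = ((-4*(-1/4))*(11 - 4*(-1/4)))*(-1/4) = (1*(11 + 1))*(-1/4) = (1*12)*(-1/4) = 12*(-1/4) = -3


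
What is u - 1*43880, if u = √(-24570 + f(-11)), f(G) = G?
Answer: -43880 + I*√24581 ≈ -43880.0 + 156.78*I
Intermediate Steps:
u = I*√24581 (u = √(-24570 - 11) = √(-24581) = I*√24581 ≈ 156.78*I)
u - 1*43880 = I*√24581 - 1*43880 = I*√24581 - 43880 = -43880 + I*√24581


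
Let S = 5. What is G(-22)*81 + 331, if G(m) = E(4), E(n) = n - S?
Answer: 250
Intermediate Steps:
E(n) = -5 + n (E(n) = n - 1*5 = n - 5 = -5 + n)
G(m) = -1 (G(m) = -5 + 4 = -1)
G(-22)*81 + 331 = -1*81 + 331 = -81 + 331 = 250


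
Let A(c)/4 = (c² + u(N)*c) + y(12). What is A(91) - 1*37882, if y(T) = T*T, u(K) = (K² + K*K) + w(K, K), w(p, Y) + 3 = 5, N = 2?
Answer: -542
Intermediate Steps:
w(p, Y) = 2 (w(p, Y) = -3 + 5 = 2)
u(K) = 2 + 2*K² (u(K) = (K² + K*K) + 2 = (K² + K²) + 2 = 2*K² + 2 = 2 + 2*K²)
y(T) = T²
A(c) = 576 + 4*c² + 40*c (A(c) = 4*((c² + (2 + 2*2²)*c) + 12²) = 4*((c² + (2 + 2*4)*c) + 144) = 4*((c² + (2 + 8)*c) + 144) = 4*((c² + 10*c) + 144) = 4*(144 + c² + 10*c) = 576 + 4*c² + 40*c)
A(91) - 1*37882 = (576 + 4*91² + 40*91) - 1*37882 = (576 + 4*8281 + 3640) - 37882 = (576 + 33124 + 3640) - 37882 = 37340 - 37882 = -542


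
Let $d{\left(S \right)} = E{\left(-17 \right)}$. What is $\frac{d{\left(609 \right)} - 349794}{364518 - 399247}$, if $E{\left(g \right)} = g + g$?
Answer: $\frac{349828}{34729} \approx 10.073$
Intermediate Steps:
$E{\left(g \right)} = 2 g$
$d{\left(S \right)} = -34$ ($d{\left(S \right)} = 2 \left(-17\right) = -34$)
$\frac{d{\left(609 \right)} - 349794}{364518 - 399247} = \frac{-34 - 349794}{364518 - 399247} = - \frac{349828}{-34729} = \left(-349828\right) \left(- \frac{1}{34729}\right) = \frac{349828}{34729}$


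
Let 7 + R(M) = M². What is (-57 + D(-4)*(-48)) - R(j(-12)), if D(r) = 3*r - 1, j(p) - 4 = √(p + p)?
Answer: 582 - 16*I*√6 ≈ 582.0 - 39.192*I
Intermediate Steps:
j(p) = 4 + √2*√p (j(p) = 4 + √(p + p) = 4 + √(2*p) = 4 + √2*√p)
D(r) = -1 + 3*r
R(M) = -7 + M²
(-57 + D(-4)*(-48)) - R(j(-12)) = (-57 + (-1 + 3*(-4))*(-48)) - (-7 + (4 + √2*√(-12))²) = (-57 + (-1 - 12)*(-48)) - (-7 + (4 + √2*(2*I*√3))²) = (-57 - 13*(-48)) - (-7 + (4 + 2*I*√6)²) = (-57 + 624) + (7 - (4 + 2*I*√6)²) = 567 + (7 - (4 + 2*I*√6)²) = 574 - (4 + 2*I*√6)²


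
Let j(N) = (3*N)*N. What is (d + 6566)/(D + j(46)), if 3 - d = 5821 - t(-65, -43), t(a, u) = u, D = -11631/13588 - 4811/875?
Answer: 8382097500/75398997007 ≈ 0.11117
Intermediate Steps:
D = -75548993/11889500 (D = -11631*1/13588 - 4811*1/875 = -11631/13588 - 4811/875 = -75548993/11889500 ≈ -6.3543)
j(N) = 3*N**2
d = -5861 (d = 3 - (5821 - 1*(-43)) = 3 - (5821 + 43) = 3 - 1*5864 = 3 - 5864 = -5861)
(d + 6566)/(D + j(46)) = (-5861 + 6566)/(-75548993/11889500 + 3*46**2) = 705/(-75548993/11889500 + 3*2116) = 705/(-75548993/11889500 + 6348) = 705/(75398997007/11889500) = 705*(11889500/75398997007) = 8382097500/75398997007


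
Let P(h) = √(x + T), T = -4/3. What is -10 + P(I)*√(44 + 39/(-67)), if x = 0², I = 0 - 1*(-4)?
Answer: -10 + 2*I*√584709/201 ≈ -10.0 + 7.6086*I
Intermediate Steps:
I = 4 (I = 0 + 4 = 4)
T = -4/3 (T = -4*⅓ = -4/3 ≈ -1.3333)
x = 0
P(h) = 2*I*√3/3 (P(h) = √(0 - 4/3) = √(-4/3) = 2*I*√3/3)
-10 + P(I)*√(44 + 39/(-67)) = -10 + (2*I*√3/3)*√(44 + 39/(-67)) = -10 + (2*I*√3/3)*√(44 + 39*(-1/67)) = -10 + (2*I*√3/3)*√(44 - 39/67) = -10 + (2*I*√3/3)*√(2909/67) = -10 + (2*I*√3/3)*(√194903/67) = -10 + 2*I*√584709/201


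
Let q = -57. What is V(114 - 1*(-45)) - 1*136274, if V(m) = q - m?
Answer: -136490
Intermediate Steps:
V(m) = -57 - m
V(114 - 1*(-45)) - 1*136274 = (-57 - (114 - 1*(-45))) - 1*136274 = (-57 - (114 + 45)) - 136274 = (-57 - 1*159) - 136274 = (-57 - 159) - 136274 = -216 - 136274 = -136490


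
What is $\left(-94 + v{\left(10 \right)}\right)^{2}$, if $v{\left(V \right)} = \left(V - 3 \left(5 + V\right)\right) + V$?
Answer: $14161$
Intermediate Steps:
$v{\left(V \right)} = -15 - V$ ($v{\left(V \right)} = \left(V - \left(15 + 3 V\right)\right) + V = \left(-15 - 2 V\right) + V = -15 - V$)
$\left(-94 + v{\left(10 \right)}\right)^{2} = \left(-94 - 25\right)^{2} = \left(-119\right)^{2} = 14161$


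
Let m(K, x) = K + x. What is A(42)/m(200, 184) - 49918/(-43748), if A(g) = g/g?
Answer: 4803065/4199808 ≈ 1.1436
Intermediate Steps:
A(g) = 1
A(42)/m(200, 184) - 49918/(-43748) = 1/(200 + 184) - 49918/(-43748) = 1/384 - 49918*(-1/43748) = 1*(1/384) + 24959/21874 = 1/384 + 24959/21874 = 4803065/4199808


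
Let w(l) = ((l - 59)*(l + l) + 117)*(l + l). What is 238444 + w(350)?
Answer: 142910344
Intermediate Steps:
w(l) = 2*l*(117 + 2*l*(-59 + l)) (w(l) = ((-59 + l)*(2*l) + 117)*(2*l) = (2*l*(-59 + l) + 117)*(2*l) = (117 + 2*l*(-59 + l))*(2*l) = 2*l*(117 + 2*l*(-59 + l)))
238444 + w(350) = 238444 + 2*350*(117 - 118*350 + 2*350**2) = 238444 + 2*350*(117 - 41300 + 2*122500) = 238444 + 2*350*(117 - 41300 + 245000) = 238444 + 2*350*203817 = 238444 + 142671900 = 142910344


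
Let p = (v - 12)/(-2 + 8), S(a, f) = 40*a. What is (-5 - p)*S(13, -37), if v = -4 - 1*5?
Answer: -780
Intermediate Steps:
v = -9 (v = -4 - 5 = -9)
p = -7/2 (p = (-9 - 12)/(-2 + 8) = -21/6 = -21*1/6 = -7/2 ≈ -3.5000)
(-5 - p)*S(13, -37) = (-5 - 1*(-7/2))*(40*13) = (-5 + 7/2)*520 = -3/2*520 = -780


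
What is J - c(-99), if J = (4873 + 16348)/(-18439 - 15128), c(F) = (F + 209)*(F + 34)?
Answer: 239982829/33567 ≈ 7149.4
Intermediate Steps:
c(F) = (34 + F)*(209 + F) (c(F) = (209 + F)*(34 + F) = (34 + F)*(209 + F))
J = -21221/33567 (J = 21221/(-33567) = 21221*(-1/33567) = -21221/33567 ≈ -0.63220)
J - c(-99) = -21221/33567 - (7106 + (-99)² + 243*(-99)) = -21221/33567 - (7106 + 9801 - 24057) = -21221/33567 - 1*(-7150) = -21221/33567 + 7150 = 239982829/33567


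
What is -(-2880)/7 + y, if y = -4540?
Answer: -28900/7 ≈ -4128.6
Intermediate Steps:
-(-2880)/7 + y = -(-2880)/7 - 4540 = -240*(-12/7) - 4540 = 2880/7 - 4540 = -28900/7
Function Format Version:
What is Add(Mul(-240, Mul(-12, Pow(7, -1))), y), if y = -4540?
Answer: Rational(-28900, 7) ≈ -4128.6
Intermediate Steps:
Add(Mul(-240, Mul(-12, Pow(7, -1))), y) = Add(Mul(-240, Mul(-12, Pow(7, -1))), -4540) = Add(Mul(-240, Mul(-12, Rational(1, 7))), -4540) = Add(Mul(-240, Rational(-12, 7)), -4540) = Add(Rational(2880, 7), -4540) = Rational(-28900, 7)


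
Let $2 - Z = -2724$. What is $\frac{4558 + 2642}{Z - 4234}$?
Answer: $- \frac{1800}{377} \approx -4.7745$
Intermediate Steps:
$Z = 2726$ ($Z = 2 - -2724 = 2 + 2724 = 2726$)
$\frac{4558 + 2642}{Z - 4234} = \frac{4558 + 2642}{2726 - 4234} = \frac{7200}{-1508} = 7200 \left(- \frac{1}{1508}\right) = - \frac{1800}{377}$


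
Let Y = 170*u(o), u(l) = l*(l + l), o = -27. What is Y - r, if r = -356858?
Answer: 604718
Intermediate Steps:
u(l) = 2*l² (u(l) = l*(2*l) = 2*l²)
Y = 247860 (Y = 170*(2*(-27)²) = 170*(2*729) = 170*1458 = 247860)
Y - r = 247860 - 1*(-356858) = 247860 + 356858 = 604718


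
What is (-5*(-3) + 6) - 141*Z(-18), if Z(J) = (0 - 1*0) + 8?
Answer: -1107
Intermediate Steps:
Z(J) = 8 (Z(J) = (0 + 0) + 8 = 0 + 8 = 8)
(-5*(-3) + 6) - 141*Z(-18) = (-5*(-3) + 6) - 141*8 = (15 + 6) - 1128 = 21 - 1128 = -1107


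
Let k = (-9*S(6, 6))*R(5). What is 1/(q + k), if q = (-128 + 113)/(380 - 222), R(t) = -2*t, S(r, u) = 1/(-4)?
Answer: -79/1785 ≈ -0.044258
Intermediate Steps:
S(r, u) = -¼
q = -15/158 ≈ -0.094937
k = -45/2 (k = (-9*(-¼))*(-2*5) = (9/4)*(-10) = -45/2 ≈ -22.500)
1/(q + k) = 1/(-15/158 - 45/2) = 1/(-1785/79) = -79/1785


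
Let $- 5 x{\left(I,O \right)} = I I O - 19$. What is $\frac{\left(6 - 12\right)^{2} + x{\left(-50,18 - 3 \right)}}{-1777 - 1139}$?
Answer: $\frac{37301}{14580} \approx 2.5584$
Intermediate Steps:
$x{\left(I,O \right)} = \frac{19}{5} - \frac{O I^{2}}{5}$ ($x{\left(I,O \right)} = - \frac{I I O - 19}{5} = - \frac{I^{2} O - 19}{5} = - \frac{O I^{2} - 19}{5} = - \frac{-19 + O I^{2}}{5} = \frac{19}{5} - \frac{O I^{2}}{5}$)
$\frac{\left(6 - 12\right)^{2} + x{\left(-50,18 - 3 \right)}}{-1777 - 1139} = \frac{\left(6 - 12\right)^{2} + \left(\frac{19}{5} - \frac{\left(18 - 3\right) \left(-50\right)^{2}}{5}\right)}{-1777 - 1139} = \frac{\left(-6\right)^{2} + \left(\frac{19}{5} - 3 \cdot 2500\right)}{-2916} = \left(36 + \left(\frac{19}{5} - 7500\right)\right) \left(- \frac{1}{2916}\right) = \left(36 - \frac{37481}{5}\right) \left(- \frac{1}{2916}\right) = \left(- \frac{37301}{5}\right) \left(- \frac{1}{2916}\right) = \frac{37301}{14580}$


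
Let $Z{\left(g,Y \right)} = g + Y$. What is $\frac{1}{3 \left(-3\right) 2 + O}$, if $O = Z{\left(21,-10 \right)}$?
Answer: $- \frac{1}{7} \approx -0.14286$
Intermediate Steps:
$Z{\left(g,Y \right)} = Y + g$
$O = 11$ ($O = -10 + 21 = 11$)
$\frac{1}{3 \left(-3\right) 2 + O} = \frac{1}{3 \left(-3\right) 2 + 11} = \frac{1}{\left(-9\right) 2 + 11} = \frac{1}{-18 + 11} = \frac{1}{-7} = - \frac{1}{7}$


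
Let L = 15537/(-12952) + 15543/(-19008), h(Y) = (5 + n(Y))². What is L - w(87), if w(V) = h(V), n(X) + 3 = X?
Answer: -2462854079/310848 ≈ -7923.0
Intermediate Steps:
n(X) = -3 + X
h(Y) = (2 + Y)² (h(Y) = (5 + (-3 + Y))² = (2 + Y)²)
w(V) = (2 + V)²
L = -627071/310848 (L = 15537*(-1/12952) + 15543*(-1/19008) = -15537/12952 - 157/192 = -627071/310848 ≈ -2.0173)
L - w(87) = -627071/310848 - (2 + 87)² = -627071/310848 - 1*89² = -627071/310848 - 1*7921 = -627071/310848 - 7921 = -2462854079/310848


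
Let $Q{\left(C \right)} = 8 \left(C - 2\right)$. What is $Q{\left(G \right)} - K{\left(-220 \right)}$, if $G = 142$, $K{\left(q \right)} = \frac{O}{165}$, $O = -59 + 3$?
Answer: $\frac{184856}{165} \approx 1120.3$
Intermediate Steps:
$O = -56$
$K{\left(q \right)} = - \frac{56}{165}$
$Q{\left(C \right)} = -16 + 8 C$ ($Q{\left(C \right)} = 8 \left(-2 + C\right) = -16 + 8 C$)
$Q{\left(G \right)} - K{\left(-220 \right)} = \left(-16 + 8 \cdot 142\right) - - \frac{56}{165} = \left(-16 + 1136\right) + \frac{56}{165} = 1120 + \frac{56}{165} = \frac{184856}{165}$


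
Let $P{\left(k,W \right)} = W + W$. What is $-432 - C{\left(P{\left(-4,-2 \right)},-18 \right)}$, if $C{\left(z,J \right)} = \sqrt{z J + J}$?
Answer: $-432 - 3 \sqrt{6} \approx -439.35$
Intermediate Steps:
$P{\left(k,W \right)} = 2 W$
$C{\left(z,J \right)} = \sqrt{J + J z}$ ($C{\left(z,J \right)} = \sqrt{J z + J} = \sqrt{J + J z}$)
$-432 - C{\left(P{\left(-4,-2 \right)},-18 \right)} = -432 - \sqrt{- 18 \left(1 + 2 \left(-2\right)\right)} = -432 - \sqrt{- 18 \left(1 - 4\right)} = -432 - \sqrt{\left(-18\right) \left(-3\right)} = -432 - \sqrt{54} = -432 - 3 \sqrt{6}$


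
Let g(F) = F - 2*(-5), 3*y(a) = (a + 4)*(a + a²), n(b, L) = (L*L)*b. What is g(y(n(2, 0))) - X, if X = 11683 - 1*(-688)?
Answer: -12361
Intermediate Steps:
n(b, L) = b*L² (n(b, L) = L²*b = b*L²)
y(a) = (4 + a)*(a + a²)/3 (y(a) = ((a + 4)*(a + a²))/3 = ((4 + a)*(a + a²))/3 = (4 + a)*(a + a²)/3)
g(F) = 10 + F (g(F) = F + 10 = 10 + F)
X = 12371 (X = 11683 + 688 = 12371)
g(y(n(2, 0))) - X = (10 + (2*0²)*(4 + (2*0²)² + 5*(2*0²))/3) - 1*12371 = (10 + (2*0)*(4 + (2*0)² + 5*(2*0))/3) - 12371 = (10 + (⅓)*0*(4 + 0² + 5*0)) - 12371 = (10 + (⅓)*0*(4 + 0 + 0)) - 12371 = (10 + (⅓)*0*4) - 12371 = (10 + 0) - 12371 = 10 - 12371 = -12361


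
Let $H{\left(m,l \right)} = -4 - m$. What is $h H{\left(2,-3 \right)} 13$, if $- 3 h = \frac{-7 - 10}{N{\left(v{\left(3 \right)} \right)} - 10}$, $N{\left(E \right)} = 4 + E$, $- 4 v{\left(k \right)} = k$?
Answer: $\frac{1768}{27} \approx 65.481$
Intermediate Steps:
$v{\left(k \right)} = - \frac{k}{4}$
$h = - \frac{68}{81}$ ($h = - \frac{\left(-7 - 10\right) \frac{1}{\left(4 - \frac{3}{4}\right) - 10}}{3} = - \frac{\left(-17\right) \frac{1}{\left(4 - \frac{3}{4}\right) - 10}}{3} = - \frac{\left(-17\right) \frac{1}{\frac{13}{4} - 10}}{3} = - \frac{\left(-17\right) \frac{1}{- \frac{27}{4}}}{3} = - \frac{\left(-17\right) \left(- \frac{4}{27}\right)}{3} = \left(- \frac{1}{3}\right) \frac{68}{27} = - \frac{68}{81} \approx -0.83951$)
$h H{\left(2,-3 \right)} 13 = - \frac{68 \left(-4 - 2\right)}{81} \cdot 13 = \left(- \frac{68}{81}\right) \left(-6\right) 13 = \frac{136}{27} \cdot 13 = \frac{1768}{27}$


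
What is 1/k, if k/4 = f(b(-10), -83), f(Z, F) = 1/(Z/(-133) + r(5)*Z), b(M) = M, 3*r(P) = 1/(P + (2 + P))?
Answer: -485/9576 ≈ -0.050647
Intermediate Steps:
r(P) = 1/(3*(2 + 2*P)) (r(P) = 1/(3*(P + (2 + P))) = 1/(3*(2 + 2*P)))
f(Z, F) = 4788/(97*Z) (f(Z, F) = 1/(Z/(-133) + (1/(6*(1 + 5)))*Z) = 1/(Z*(-1/133) + ((⅙)/6)*Z) = 1/(-Z/133 + ((⅙)*(⅙))*Z) = 1/(-Z/133 + Z/36) = 1/(97*Z/4788) = 4788/(97*Z))
k = -9576/485 (k = 4*((4788/97)/(-10)) = 4*((4788/97)*(-⅒)) = 4*(-2394/485) = -9576/485 ≈ -19.744)
1/k = 1/(-9576/485) = -485/9576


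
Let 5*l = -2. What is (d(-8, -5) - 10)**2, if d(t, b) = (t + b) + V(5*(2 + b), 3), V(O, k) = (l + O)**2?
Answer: 28665316/625 ≈ 45865.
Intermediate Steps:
l = -2/5 (l = (1/5)*(-2) = -2/5 ≈ -0.40000)
V(O, k) = (-2/5 + O)**2
d(t, b) = b + t + (48 + 25*b)**2/25 (d(t, b) = (t + b) + (-2 + 5*(5*(2 + b)))**2/25 = (b + t) + (-2 + 5*(10 + 5*b))**2/25 = (b + t) + (-2 + (50 + 25*b))**2/25 = (b + t) + (48 + 25*b)**2/25 = b + t + (48 + 25*b)**2/25)
(d(-8, -5) - 10)**2 = ((-5 - 8 + (48 + 25*(-5))**2/25) - 10)**2 = ((-5 - 8 + (48 - 125)**2/25) - 10)**2 = ((-5 - 8 + (1/25)*(-77)**2) - 10)**2 = ((-5 - 8 + (1/25)*5929) - 10)**2 = ((-5 - 8 + 5929/25) - 10)**2 = (5604/25 - 10)**2 = (5354/25)**2 = 28665316/625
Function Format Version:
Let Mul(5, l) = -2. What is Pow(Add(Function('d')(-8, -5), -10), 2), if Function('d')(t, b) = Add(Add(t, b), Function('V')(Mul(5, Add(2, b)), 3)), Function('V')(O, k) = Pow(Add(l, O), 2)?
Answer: Rational(28665316, 625) ≈ 45865.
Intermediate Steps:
l = Rational(-2, 5) (l = Mul(Rational(1, 5), -2) = Rational(-2, 5) ≈ -0.40000)
Function('V')(O, k) = Pow(Add(Rational(-2, 5), O), 2)
Function('d')(t, b) = Add(b, t, Mul(Rational(1, 25), Pow(Add(48, Mul(25, b)), 2))) (Function('d')(t, b) = Add(Add(t, b), Mul(Rational(1, 25), Pow(Add(-2, Mul(5, Mul(5, Add(2, b)))), 2))) = Add(Add(b, t), Mul(Rational(1, 25), Pow(Add(-2, Mul(5, Add(10, Mul(5, b)))), 2))) = Add(Add(b, t), Mul(Rational(1, 25), Pow(Add(-2, Add(50, Mul(25, b))), 2))) = Add(Add(b, t), Mul(Rational(1, 25), Pow(Add(48, Mul(25, b)), 2))) = Add(b, t, Mul(Rational(1, 25), Pow(Add(48, Mul(25, b)), 2))))
Pow(Add(Function('d')(-8, -5), -10), 2) = Pow(Add(Add(-5, -8, Mul(Rational(1, 25), Pow(Add(48, Mul(25, -5)), 2))), -10), 2) = Pow(Add(Add(-5, -8, Mul(Rational(1, 25), Pow(Add(48, -125), 2))), -10), 2) = Pow(Add(Add(-5, -8, Mul(Rational(1, 25), Pow(-77, 2))), -10), 2) = Pow(Add(Add(-5, -8, Mul(Rational(1, 25), 5929)), -10), 2) = Pow(Add(Add(-5, -8, Rational(5929, 25)), -10), 2) = Pow(Add(Rational(5604, 25), -10), 2) = Pow(Rational(5354, 25), 2) = Rational(28665316, 625)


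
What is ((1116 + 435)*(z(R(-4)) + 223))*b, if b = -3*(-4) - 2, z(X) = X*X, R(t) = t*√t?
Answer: 2466090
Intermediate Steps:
R(t) = t^(3/2)
z(X) = X²
b = 10 (b = 12 - 2 = 10)
((1116 + 435)*(z(R(-4)) + 223))*b = ((1116 + 435)*(((-4)^(3/2))² + 223))*10 = (1551*((-8*I)² + 223))*10 = (1551*(-64 + 223))*10 = (1551*159)*10 = 246609*10 = 2466090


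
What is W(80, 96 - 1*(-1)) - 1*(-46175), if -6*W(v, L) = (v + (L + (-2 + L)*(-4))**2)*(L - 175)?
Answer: 1088372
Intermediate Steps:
W(v, L) = -(-175 + L)*(v + (8 - 3*L)**2)/6 (W(v, L) = -(v + (L + (-2 + L)*(-4))**2)*(L - 175)/6 = -(v + (L + (8 - 4*L))**2)*(-175 + L)/6 = -(v + (8 - 3*L)**2)*(-175 + L)/6 = -(-175 + L)*(v + (8 - 3*L)**2)/6)
W(80, 96 - 1*(-1)) - 1*(-46175) = (5600/3 - 4232*(96 - 1*(-1))/3 - 3*(96 - 1*(-1))**3/2 + (175/6)*80 + 541*(96 - 1*(-1))**2/2 - 1/6*(96 - 1*(-1))*80) - 1*(-46175) = (5600/3 - 4232*(96 + 1)/3 - 3*(96 + 1)**3/2 + 7000/3 + 541*(96 + 1)**2/2 - 1/6*(96 + 1)*80) + 46175 = (5600/3 - 4232/3*97 - 3/2*97**3 + 7000/3 + (541/2)*97**2 - 1/6*97*80) + 46175 = (5600/3 - 410504/3 - 3/2*912673 + 7000/3 + (541/2)*9409 - 3880/3) + 46175 = (5600/3 - 410504/3 - 2738019/2 + 7000/3 + 5090269/2 - 3880/3) + 46175 = 1042197 + 46175 = 1088372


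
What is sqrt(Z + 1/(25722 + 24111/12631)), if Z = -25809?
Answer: I*sqrt(302745755275429807462)/108306231 ≈ 160.65*I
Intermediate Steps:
sqrt(Z + 1/(25722 + 24111/12631)) = sqrt(-25809 + 1/(25722 + 24111/12631)) = sqrt(-25809 + 1/(324918693/12631)) = sqrt(-25809 + 12631/324918693) = sqrt(-8385826535006/324918693) = I*sqrt(302745755275429807462)/108306231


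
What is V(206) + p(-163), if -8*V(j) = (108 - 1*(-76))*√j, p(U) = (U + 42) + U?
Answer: -284 - 23*√206 ≈ -614.11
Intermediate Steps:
p(U) = 42 + 2*U (p(U) = (42 + U) + U = 42 + 2*U)
V(j) = -23*√j (V(j) = -(108 - 1*(-76))*√j/8 = -(108 + 76)*√j/8 = -23*√j)
V(206) + p(-163) = -23*√206 + (42 + 2*(-163)) = -23*√206 + (42 - 326) = -23*√206 - 284 = -284 - 23*√206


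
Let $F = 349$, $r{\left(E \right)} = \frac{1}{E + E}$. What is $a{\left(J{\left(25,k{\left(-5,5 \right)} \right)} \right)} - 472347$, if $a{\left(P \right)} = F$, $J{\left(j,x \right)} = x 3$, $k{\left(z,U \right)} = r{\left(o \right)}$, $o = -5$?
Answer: $-471998$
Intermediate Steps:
$r{\left(E \right)} = \frac{1}{2 E}$
$k{\left(z,U \right)} = - \frac{1}{10}$ ($k{\left(z,U \right)} = \frac{1}{2 \left(-5\right)} = \frac{1}{2} \left(- \frac{1}{5}\right) = - \frac{1}{10}$)
$J{\left(j,x \right)} = 3 x$
$a{\left(P \right)} = 349$
$a{\left(J{\left(25,k{\left(-5,5 \right)} \right)} \right)} - 472347 = 349 - 472347 = -471998$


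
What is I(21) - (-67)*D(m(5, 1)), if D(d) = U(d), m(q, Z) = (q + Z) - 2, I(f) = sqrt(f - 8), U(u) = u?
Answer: 268 + sqrt(13) ≈ 271.61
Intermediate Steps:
I(f) = sqrt(-8 + f)
m(q, Z) = -2 + Z + q (m(q, Z) = (Z + q) - 2 = -2 + Z + q)
D(d) = d
I(21) - (-67)*D(m(5, 1)) = sqrt(-8 + 21) - (-67)*(-2 + 1 + 5) = sqrt(13) - (-67)*4 = sqrt(13) - 1*(-268) = sqrt(13) + 268 = 268 + sqrt(13)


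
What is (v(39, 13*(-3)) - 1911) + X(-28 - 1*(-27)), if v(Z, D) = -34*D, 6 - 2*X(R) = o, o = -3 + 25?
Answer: -593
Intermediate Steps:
o = 22
X(R) = -8 (X(R) = 3 - ½*22 = 3 - 11 = -8)
(v(39, 13*(-3)) - 1911) + X(-28 - 1*(-27)) = (-442*(-3) - 1911) - 8 = (-34*(-39) - 1911) - 8 = (1326 - 1911) - 8 = -585 - 8 = -593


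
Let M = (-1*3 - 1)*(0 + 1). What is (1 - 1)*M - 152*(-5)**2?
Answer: -3800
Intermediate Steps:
M = -4 (M = (-3 - 1)*1 = -4*1 = -4)
(1 - 1)*M - 152*(-5)**2 = (1 - 1)*(-4) - 152*(-5)**2 = 0*(-4) - 152*25 = 0 - 3800 = -3800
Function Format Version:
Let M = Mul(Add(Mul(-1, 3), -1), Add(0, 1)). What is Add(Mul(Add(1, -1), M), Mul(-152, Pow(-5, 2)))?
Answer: -3800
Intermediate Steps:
M = -4 (M = Mul(Add(-3, -1), 1) = Mul(-4, 1) = -4)
Add(Mul(Add(1, -1), M), Mul(-152, Pow(-5, 2))) = Add(Mul(Add(1, -1), -4), Mul(-152, Pow(-5, 2))) = Add(Mul(0, -4), Mul(-152, 25)) = Add(0, -3800) = -3800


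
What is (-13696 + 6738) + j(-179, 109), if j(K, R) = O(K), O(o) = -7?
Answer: -6965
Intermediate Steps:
j(K, R) = -7
(-13696 + 6738) + j(-179, 109) = (-13696 + 6738) - 7 = -6958 - 7 = -6965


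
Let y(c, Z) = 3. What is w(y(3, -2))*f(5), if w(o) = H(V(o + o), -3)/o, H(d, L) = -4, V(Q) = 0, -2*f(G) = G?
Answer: 10/3 ≈ 3.3333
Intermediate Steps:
f(G) = -G/2
w(o) = -4/o
w(y(3, -2))*f(5) = (-4/3)*(-½*5) = -4*⅓*(-5/2) = -4/3*(-5/2) = 10/3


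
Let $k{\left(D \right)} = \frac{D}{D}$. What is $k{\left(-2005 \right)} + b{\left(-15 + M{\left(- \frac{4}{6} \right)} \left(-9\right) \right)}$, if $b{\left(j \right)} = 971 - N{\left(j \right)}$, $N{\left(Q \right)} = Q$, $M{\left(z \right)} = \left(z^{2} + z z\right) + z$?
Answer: $989$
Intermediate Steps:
$M{\left(z \right)} = z + 2 z^{2}$ ($M{\left(z \right)} = \left(z^{2} + z^{2}\right) + z = 2 z^{2} + z = z + 2 z^{2}$)
$k{\left(D \right)} = 1$
$b{\left(j \right)} = 971 - j$
$k{\left(-2005 \right)} + b{\left(-15 + M{\left(- \frac{4}{6} \right)} \left(-9\right) \right)} = 1 + \left(971 - \left(-15 + - \frac{4}{6} \left(1 + 2 \left(- \frac{4}{6}\right)\right) \left(-9\right)\right)\right) = 1 + \left(971 - \left(-15 + \left(-4\right) \frac{1}{6} \left(1 + 2 \left(\left(-4\right) \frac{1}{6}\right)\right) \left(-9\right)\right)\right) = 1 + \left(971 - \left(-15 + - \frac{2 \left(1 + 2 \left(- \frac{2}{3}\right)\right)}{3} \left(-9\right)\right)\right) = 1 + \left(971 - \left(-15 + - \frac{2 \left(1 - \frac{4}{3}\right)}{3} \left(-9\right)\right)\right) = 1 + \left(971 - \left(-15 + \left(- \frac{2}{3}\right) \left(- \frac{1}{3}\right) \left(-9\right)\right)\right) = 1 + \left(971 - \left(-15 + \frac{2}{9} \left(-9\right)\right)\right) = 1 + \left(971 - \left(-15 - 2\right)\right) = 1 + \left(971 - -17\right) = 1 + \left(971 + 17\right) = 1 + 988 = 989$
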